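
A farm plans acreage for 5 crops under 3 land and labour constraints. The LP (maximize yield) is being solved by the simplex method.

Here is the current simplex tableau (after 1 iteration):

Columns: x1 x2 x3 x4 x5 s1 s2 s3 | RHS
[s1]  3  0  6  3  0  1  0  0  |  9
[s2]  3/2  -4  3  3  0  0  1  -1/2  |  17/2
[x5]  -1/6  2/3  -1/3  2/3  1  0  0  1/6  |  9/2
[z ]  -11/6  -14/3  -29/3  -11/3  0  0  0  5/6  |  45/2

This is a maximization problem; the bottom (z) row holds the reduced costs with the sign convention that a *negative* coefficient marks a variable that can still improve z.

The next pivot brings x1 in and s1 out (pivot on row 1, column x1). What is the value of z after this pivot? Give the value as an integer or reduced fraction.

Minimum ratio for x1: 9/3 = 3.
z changes by −(z-row coeff of x1)·ratio = −(-11/6)·3 = 11/2.
New z = 45/2 + (11/2) = 28.

28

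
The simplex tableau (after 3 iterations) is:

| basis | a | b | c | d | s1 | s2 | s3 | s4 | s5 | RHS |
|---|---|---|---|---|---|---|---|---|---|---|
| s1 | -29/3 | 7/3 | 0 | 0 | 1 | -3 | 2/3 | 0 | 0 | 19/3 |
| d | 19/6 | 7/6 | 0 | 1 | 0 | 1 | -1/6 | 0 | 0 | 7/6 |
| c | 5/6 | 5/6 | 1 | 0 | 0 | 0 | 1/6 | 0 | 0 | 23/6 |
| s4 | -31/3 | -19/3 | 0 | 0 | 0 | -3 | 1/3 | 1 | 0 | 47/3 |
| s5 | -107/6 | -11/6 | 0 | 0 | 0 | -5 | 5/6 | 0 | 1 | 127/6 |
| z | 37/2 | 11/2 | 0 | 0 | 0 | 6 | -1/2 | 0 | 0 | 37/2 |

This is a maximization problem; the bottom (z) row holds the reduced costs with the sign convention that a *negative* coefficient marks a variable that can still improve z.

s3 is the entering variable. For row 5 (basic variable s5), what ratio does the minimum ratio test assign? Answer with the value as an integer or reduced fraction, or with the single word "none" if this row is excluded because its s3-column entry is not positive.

Ratio = RHS / (s3 entry) = (127/6) / (5/6) = 127/5.

127/5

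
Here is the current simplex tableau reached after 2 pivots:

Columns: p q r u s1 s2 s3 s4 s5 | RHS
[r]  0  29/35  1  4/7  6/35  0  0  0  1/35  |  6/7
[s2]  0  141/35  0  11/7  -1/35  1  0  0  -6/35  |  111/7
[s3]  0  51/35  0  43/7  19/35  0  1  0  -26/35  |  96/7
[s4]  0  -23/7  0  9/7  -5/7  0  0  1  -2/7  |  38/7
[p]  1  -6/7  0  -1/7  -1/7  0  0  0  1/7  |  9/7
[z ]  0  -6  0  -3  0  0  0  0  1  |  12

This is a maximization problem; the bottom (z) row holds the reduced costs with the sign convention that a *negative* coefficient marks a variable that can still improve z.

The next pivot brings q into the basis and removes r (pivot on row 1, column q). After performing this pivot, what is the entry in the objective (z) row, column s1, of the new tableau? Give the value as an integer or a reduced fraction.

Pivot element is row 1, column q: 29/35.
Normalize row 1: new (row 1, s1) = (6/35)/(29/35) = 6/29.
z-row ← z-row − (-6)·(new row 1): 0 − (-6)·(6/29) = 36/29.

36/29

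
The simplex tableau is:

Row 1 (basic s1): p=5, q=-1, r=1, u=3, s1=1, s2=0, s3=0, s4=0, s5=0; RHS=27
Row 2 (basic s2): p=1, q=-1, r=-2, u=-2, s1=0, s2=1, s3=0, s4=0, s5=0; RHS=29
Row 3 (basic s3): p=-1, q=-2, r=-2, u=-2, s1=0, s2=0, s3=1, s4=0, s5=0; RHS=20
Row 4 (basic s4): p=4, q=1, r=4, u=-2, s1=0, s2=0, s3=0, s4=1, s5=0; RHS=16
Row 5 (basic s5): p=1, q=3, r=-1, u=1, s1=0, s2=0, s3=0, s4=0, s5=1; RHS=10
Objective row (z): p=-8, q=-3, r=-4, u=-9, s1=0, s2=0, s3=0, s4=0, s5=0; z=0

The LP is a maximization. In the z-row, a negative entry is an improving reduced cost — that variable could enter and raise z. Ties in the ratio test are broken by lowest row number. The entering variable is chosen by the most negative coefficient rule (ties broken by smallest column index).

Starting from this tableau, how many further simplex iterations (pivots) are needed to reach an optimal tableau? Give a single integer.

3

pivot: u in, s1 out → z = 81
pivot: q in, s5 out → z = 414/5
pivot: r in, s4 out → z = 1709/16
No improving column remains; optimal.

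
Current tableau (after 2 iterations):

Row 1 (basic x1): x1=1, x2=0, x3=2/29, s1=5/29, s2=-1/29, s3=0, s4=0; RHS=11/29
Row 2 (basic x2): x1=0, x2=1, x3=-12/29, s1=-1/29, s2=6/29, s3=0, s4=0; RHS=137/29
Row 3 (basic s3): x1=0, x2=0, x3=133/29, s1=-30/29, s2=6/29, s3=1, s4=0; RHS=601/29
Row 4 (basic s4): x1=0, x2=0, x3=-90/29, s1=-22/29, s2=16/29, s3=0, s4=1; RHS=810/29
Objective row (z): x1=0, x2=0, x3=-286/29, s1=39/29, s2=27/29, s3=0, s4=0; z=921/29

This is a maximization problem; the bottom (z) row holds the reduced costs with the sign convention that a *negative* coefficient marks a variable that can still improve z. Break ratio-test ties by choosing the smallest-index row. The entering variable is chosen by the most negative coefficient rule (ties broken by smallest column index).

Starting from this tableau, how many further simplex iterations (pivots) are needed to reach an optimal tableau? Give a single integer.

2

pivot: x3 in, s3 out → z = 10151/133
pivot: s1 in, x1 out → z = 1916/25
No improving column remains; optimal.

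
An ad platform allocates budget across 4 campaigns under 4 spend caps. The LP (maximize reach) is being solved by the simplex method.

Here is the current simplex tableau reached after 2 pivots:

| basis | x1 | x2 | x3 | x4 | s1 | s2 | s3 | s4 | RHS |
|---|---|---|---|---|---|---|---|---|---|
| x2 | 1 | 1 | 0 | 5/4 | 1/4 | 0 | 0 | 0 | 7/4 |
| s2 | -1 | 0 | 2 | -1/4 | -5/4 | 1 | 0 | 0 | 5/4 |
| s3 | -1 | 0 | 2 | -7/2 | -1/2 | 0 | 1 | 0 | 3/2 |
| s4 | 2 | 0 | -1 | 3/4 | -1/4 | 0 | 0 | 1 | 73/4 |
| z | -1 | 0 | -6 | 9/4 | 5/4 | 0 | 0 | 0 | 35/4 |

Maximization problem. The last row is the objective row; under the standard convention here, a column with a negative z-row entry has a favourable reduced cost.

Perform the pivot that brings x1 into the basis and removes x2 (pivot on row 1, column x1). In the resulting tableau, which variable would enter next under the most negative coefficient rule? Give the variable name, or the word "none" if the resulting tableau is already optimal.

x3

Pivot element 1. New z-row = old z-row − (-1)·(row 1/1).
Updated z-row coefficients: x1: 0, x2: 1, x3: -6, x4: 7/2, s1: 3/2, s2: 0, s3: 0, s4: 0.
The most negative is -6 in column x3, so x3 would enter next.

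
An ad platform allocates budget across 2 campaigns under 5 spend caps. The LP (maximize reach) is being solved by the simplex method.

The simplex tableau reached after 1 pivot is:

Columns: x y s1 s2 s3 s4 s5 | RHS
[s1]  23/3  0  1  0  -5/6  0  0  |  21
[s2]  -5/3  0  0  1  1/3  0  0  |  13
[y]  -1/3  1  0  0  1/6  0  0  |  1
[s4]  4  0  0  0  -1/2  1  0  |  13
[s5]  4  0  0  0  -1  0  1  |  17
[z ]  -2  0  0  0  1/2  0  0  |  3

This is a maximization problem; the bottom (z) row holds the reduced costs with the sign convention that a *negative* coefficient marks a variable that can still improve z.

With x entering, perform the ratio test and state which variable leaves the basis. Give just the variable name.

s1

Ratios: row 1 (s1): 21/(23/3) = 63/23; row 2 (s2): entry -5/3 ≤ 0, skip; row 3 (y): entry -1/3 ≤ 0, skip; row 4 (s4): 13/4 = 13/4; row 5 (s5): 17/4 = 17/4.
Minimum ratio 63/23 is in the s1 row, so s1 leaves.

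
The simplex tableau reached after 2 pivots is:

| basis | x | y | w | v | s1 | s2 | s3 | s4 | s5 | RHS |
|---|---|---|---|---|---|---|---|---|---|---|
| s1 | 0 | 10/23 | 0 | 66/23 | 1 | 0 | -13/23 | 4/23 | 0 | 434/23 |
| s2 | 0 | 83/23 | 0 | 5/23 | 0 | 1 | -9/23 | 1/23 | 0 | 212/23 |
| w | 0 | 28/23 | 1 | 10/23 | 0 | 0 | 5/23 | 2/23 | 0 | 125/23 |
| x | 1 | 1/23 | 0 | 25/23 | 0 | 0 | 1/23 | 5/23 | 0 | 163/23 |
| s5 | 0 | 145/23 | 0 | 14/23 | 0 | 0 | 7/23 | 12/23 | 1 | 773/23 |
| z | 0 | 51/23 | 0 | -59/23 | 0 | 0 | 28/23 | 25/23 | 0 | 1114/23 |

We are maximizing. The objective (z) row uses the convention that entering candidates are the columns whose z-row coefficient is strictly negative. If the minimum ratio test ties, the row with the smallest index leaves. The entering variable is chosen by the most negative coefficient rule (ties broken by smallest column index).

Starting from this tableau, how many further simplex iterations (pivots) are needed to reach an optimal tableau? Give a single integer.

1

pivot: v in, x out → z = 1629/25
No improving column remains; optimal.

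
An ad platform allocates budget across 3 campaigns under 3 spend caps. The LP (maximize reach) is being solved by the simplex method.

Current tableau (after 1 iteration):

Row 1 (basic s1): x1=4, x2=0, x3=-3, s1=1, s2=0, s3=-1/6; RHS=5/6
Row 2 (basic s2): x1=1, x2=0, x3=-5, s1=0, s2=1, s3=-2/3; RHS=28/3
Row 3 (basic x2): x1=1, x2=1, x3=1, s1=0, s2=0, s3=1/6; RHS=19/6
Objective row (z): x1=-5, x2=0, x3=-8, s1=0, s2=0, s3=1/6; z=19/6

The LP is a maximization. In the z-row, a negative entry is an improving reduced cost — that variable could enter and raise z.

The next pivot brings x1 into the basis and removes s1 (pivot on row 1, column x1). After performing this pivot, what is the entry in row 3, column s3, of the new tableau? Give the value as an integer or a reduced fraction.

Pivot element is row 1, column x1: 4.
Normalize row 1: new (row 1, s3) = (-1/6)/4 = -1/24.
row 3 ← row 3 − 1·(new row 1): 1/6 − 1·(-1/24) = 5/24.

5/24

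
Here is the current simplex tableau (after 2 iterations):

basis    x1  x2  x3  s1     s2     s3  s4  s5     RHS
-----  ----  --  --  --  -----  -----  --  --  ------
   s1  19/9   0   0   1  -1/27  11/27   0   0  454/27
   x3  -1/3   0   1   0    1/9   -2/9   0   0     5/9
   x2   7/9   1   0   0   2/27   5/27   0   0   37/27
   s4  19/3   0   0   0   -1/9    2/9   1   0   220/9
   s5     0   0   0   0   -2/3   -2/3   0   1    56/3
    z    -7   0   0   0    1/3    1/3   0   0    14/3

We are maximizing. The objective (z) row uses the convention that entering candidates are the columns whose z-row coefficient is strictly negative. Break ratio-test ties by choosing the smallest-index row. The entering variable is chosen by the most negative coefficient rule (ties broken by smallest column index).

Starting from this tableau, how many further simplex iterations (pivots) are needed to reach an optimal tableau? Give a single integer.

1

pivot: x1 in, x2 out → z = 17
No improving column remains; optimal.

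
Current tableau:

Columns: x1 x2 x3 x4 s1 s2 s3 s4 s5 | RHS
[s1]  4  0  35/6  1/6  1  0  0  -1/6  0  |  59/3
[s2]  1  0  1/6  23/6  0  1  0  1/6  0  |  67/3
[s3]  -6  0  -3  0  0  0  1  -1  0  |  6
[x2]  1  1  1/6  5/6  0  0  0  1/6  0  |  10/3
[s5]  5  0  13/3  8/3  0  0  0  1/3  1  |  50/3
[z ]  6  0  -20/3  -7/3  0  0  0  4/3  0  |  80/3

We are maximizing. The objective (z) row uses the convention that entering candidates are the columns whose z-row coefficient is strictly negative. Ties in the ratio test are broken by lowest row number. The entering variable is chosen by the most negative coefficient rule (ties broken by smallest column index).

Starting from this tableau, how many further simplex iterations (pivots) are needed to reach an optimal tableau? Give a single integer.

pivot: x3 in, s1 out → z = 344/7
pivot: x4 in, s5 out → z = 4528/89
No improving column remains; optimal.

2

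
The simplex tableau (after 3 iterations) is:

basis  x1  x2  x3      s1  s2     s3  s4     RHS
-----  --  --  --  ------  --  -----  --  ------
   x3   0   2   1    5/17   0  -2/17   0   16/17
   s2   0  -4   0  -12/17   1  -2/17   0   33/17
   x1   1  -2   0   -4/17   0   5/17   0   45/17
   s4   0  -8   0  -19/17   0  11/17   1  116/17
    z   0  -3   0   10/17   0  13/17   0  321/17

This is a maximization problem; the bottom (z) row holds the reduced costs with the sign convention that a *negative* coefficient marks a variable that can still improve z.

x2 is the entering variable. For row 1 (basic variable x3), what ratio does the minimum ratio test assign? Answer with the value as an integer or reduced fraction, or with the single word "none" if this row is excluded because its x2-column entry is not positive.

8/17

Ratio = RHS / (x2 entry) = (16/17) / 2 = 8/17.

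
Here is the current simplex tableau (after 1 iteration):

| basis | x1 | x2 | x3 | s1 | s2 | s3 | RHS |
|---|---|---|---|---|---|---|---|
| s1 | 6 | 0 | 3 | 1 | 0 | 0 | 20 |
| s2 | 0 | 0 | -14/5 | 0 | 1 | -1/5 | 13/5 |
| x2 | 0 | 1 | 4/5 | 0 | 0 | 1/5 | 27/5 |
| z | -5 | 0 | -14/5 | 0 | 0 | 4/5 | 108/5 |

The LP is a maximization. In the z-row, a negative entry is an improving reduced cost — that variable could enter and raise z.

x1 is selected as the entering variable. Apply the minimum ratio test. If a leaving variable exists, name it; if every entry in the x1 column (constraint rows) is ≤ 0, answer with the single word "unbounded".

s1

Ratios: row 1 (s1): 20/6 = 10/3; row 2 (s2): entry 0 ≤ 0, skip; row 3 (x2): entry 0 ≤ 0, skip.
Minimum ratio is in the s1 row, so s1 leaves.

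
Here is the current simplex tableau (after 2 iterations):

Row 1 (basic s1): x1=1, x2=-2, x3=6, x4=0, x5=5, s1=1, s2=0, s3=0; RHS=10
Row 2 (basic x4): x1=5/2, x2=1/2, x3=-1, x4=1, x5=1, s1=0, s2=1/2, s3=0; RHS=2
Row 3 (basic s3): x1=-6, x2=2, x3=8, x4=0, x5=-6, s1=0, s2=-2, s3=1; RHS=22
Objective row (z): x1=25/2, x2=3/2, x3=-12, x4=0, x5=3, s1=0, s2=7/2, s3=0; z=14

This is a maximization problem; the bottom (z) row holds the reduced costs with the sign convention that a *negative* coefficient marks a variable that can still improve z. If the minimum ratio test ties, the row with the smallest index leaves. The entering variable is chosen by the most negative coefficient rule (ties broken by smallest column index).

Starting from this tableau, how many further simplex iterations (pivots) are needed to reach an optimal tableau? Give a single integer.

2

pivot: x3 in, s1 out → z = 34
pivot: x2 in, s3 out → z = 541/14
No improving column remains; optimal.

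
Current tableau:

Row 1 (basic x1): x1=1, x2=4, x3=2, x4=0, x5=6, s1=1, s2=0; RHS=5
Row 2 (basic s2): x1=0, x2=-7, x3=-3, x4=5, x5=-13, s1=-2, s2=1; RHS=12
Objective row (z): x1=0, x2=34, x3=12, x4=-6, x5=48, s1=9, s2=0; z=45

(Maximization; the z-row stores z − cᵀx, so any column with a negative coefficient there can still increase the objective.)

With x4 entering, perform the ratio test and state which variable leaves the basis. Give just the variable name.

s2

Ratios: row 1 (x1): entry 0 ≤ 0, skip; row 2 (s2): 12/5 = 12/5.
Minimum ratio 12/5 is in the s2 row, so s2 leaves.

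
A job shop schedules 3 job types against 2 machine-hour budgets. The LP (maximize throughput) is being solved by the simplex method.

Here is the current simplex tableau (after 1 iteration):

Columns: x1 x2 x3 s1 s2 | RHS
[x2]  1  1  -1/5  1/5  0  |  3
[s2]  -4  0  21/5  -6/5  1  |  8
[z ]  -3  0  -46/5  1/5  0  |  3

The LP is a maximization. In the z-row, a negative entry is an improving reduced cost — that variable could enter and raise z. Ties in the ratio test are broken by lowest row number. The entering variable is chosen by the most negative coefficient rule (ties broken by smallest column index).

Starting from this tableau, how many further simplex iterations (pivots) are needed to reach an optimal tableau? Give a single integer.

pivot: x3 in, s2 out → z = 431/21
pivot: x1 in, x2 out → z = 1184/17
pivot: s1 in, x1 out → z = 78
No improving column remains; optimal.

3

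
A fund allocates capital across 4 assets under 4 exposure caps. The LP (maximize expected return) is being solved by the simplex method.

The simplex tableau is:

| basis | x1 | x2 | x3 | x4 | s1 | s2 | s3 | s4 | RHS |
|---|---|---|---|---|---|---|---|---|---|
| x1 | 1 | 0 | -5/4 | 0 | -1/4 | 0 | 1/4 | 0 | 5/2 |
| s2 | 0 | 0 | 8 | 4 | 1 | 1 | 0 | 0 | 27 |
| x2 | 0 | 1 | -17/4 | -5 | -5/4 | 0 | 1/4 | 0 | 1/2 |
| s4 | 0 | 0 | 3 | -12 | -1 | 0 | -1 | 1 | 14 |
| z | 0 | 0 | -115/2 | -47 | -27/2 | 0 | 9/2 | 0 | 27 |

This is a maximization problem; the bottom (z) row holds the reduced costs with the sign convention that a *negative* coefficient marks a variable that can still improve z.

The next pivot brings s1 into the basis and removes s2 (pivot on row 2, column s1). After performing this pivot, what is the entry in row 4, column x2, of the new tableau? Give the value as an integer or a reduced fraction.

Pivot element is row 2, column s1: 1.
Normalize row 2: new (row 2, x2) = 0/1 = 0.
row 4 ← row 4 − (-1)·(new row 2): 0 − (-1)·0 = 0.

0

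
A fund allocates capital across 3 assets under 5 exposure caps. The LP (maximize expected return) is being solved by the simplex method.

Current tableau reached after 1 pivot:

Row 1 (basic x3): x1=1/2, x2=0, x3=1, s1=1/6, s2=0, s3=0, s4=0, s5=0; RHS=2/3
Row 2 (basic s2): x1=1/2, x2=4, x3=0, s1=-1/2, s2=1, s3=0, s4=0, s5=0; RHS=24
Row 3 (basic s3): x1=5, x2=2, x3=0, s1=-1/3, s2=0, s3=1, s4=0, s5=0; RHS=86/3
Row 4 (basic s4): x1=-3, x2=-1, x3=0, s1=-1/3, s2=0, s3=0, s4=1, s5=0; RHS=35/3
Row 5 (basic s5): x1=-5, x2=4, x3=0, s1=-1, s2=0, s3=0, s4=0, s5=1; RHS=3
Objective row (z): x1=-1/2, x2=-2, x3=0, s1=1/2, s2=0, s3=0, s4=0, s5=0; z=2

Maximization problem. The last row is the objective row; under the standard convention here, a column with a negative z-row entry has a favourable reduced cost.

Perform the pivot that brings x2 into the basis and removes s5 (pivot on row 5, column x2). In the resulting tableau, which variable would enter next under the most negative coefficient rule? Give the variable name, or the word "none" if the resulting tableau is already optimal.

x1

Pivot element 4. New z-row = old z-row − (-2)·(row 5/4).
Updated z-row coefficients: x1: -3, x2: 0, x3: 0, s1: 0, s2: 0, s3: 0, s4: 0, s5: 1/2.
The most negative is -3 in column x1, so x1 would enter next.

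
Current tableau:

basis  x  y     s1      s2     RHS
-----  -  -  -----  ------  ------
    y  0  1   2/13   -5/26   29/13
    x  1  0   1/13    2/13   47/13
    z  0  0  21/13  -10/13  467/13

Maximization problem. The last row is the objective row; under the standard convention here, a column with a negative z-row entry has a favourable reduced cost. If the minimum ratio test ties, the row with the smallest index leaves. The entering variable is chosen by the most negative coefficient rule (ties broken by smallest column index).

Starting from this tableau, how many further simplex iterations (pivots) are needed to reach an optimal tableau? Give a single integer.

1

pivot: s2 in, x out → z = 54
No improving column remains; optimal.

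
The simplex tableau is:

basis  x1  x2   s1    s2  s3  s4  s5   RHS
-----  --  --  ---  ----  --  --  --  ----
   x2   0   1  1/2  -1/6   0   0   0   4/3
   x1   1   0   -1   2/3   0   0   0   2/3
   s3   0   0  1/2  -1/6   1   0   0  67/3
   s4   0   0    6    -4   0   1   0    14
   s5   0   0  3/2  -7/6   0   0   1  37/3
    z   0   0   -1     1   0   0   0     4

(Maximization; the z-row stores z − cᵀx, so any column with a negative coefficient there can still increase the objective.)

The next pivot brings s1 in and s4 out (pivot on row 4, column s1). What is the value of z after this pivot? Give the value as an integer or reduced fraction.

Minimum ratio for s1: 14/6 = 7/3.
z changes by −(z-row coeff of s1)·ratio = −(-1)·(7/3) = 7/3.
New z = 4 + (7/3) = 19/3.

19/3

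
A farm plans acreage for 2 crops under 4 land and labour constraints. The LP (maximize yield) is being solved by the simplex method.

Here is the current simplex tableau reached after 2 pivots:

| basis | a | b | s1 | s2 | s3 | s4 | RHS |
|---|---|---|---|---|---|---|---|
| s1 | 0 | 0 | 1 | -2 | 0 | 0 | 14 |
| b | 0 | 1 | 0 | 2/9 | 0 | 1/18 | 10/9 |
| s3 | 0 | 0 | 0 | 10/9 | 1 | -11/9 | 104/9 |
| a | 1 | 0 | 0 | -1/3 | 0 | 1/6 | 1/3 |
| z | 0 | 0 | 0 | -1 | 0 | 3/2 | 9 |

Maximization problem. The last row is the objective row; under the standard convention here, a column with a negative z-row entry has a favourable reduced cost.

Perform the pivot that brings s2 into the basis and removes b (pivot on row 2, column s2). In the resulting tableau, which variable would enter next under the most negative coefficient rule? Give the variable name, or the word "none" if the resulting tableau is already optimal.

Pivot element 2/9. New z-row = old z-row − (-1)·(row 2/(2/9)).
Updated z-row coefficients: a: 0, b: 9/2, s1: 0, s2: 0, s3: 0, s4: 7/4.
No coefficient is strictly negative; the tableau after this pivot is optimal.

none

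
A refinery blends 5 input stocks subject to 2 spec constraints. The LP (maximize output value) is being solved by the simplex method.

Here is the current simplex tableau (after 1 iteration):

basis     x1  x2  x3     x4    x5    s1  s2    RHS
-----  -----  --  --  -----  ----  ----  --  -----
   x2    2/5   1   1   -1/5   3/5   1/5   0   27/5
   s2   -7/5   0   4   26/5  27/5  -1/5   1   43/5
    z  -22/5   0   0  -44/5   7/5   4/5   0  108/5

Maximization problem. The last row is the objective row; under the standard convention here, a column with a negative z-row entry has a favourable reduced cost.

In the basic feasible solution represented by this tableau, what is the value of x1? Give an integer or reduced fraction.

x1 is nonbasic (not in the basis column), so its value in the current BFS is 0.

0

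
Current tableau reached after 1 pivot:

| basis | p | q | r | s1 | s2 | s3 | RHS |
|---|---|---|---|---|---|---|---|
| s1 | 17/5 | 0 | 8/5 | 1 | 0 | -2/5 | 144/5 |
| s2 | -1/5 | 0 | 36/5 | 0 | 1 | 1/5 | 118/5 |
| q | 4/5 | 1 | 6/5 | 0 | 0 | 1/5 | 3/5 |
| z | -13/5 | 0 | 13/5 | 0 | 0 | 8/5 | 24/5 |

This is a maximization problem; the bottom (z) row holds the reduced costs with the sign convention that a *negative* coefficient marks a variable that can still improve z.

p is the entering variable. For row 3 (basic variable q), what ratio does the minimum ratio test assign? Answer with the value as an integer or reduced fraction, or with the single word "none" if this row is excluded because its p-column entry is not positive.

3/4

Ratio = RHS / (p entry) = (3/5) / (4/5) = 3/4.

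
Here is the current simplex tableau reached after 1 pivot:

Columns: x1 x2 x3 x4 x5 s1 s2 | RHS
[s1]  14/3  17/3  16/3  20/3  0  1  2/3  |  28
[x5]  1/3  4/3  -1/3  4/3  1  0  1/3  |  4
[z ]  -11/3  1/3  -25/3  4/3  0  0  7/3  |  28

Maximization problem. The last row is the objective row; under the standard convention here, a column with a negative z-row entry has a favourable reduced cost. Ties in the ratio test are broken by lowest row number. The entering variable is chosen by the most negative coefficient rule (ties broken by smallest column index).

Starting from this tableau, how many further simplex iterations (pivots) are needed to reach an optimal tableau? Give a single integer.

1

pivot: x3 in, s1 out → z = 287/4
No improving column remains; optimal.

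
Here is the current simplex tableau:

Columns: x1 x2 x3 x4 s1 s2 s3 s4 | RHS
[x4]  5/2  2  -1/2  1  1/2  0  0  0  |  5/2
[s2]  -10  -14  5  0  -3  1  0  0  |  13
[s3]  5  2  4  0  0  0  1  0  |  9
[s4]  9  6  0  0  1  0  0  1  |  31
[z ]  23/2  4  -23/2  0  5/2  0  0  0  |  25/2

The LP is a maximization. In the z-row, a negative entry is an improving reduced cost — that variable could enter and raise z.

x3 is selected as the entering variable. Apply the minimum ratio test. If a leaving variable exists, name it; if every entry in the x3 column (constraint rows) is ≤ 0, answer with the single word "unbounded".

s3

Ratios: row 1 (x4): entry -1/2 ≤ 0, skip; row 2 (s2): 13/5 = 13/5; row 3 (s3): 9/4 = 9/4; row 4 (s4): entry 0 ≤ 0, skip.
Minimum ratio is in the s3 row, so s3 leaves.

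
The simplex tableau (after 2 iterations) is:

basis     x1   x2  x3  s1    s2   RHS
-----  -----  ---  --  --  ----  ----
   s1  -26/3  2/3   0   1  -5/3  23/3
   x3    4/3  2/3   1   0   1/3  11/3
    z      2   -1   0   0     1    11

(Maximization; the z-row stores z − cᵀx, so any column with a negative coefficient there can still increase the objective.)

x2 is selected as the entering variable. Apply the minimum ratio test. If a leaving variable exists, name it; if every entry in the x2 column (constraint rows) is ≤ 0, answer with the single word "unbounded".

x3

Ratios: row 1 (s1): (23/3)/(2/3) = 23/2; row 2 (x3): (11/3)/(2/3) = 11/2.
Minimum ratio is in the x3 row, so x3 leaves.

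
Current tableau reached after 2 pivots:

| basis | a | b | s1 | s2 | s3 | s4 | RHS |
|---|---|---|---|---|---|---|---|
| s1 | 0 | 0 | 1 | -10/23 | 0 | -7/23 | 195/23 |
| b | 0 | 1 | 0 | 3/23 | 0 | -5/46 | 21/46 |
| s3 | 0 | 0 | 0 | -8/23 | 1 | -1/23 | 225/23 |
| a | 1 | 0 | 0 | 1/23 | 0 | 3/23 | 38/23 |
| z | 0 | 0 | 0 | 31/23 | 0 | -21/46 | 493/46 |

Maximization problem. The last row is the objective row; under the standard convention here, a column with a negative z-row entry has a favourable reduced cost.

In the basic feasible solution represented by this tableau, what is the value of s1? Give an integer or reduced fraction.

s1 is basic (row 1); its value is the RHS of that row: 195/23.

195/23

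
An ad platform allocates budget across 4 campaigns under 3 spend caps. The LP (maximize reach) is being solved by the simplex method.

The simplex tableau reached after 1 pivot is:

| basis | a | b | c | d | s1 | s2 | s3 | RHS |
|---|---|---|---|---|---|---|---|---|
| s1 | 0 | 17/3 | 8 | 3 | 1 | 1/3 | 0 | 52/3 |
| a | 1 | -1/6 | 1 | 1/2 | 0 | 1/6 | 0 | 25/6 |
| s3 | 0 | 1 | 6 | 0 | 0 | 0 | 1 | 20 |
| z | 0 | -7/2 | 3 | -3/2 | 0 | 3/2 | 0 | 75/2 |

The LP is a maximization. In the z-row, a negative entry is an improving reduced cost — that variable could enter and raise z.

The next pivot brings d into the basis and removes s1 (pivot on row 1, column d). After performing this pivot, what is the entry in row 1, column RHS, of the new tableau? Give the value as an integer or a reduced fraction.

52/9

Pivot element is row 1, column d: 3.
Normalize row 1: new (row 1, RHS) = (52/3)/3 = 52/9.
Row 1 is the pivot row, so the entry is 52/9.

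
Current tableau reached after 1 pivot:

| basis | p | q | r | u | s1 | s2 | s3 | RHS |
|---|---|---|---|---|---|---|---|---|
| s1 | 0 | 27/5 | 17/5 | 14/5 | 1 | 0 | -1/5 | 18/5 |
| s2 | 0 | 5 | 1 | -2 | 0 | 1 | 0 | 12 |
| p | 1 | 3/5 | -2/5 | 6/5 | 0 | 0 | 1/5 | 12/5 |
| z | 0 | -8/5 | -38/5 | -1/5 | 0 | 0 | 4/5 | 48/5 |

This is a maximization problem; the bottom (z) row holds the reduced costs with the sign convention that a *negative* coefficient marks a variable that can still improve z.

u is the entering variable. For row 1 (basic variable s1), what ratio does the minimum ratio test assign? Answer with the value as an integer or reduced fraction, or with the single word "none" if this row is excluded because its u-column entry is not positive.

9/7

Ratio = RHS / (u entry) = (18/5) / (14/5) = 9/7.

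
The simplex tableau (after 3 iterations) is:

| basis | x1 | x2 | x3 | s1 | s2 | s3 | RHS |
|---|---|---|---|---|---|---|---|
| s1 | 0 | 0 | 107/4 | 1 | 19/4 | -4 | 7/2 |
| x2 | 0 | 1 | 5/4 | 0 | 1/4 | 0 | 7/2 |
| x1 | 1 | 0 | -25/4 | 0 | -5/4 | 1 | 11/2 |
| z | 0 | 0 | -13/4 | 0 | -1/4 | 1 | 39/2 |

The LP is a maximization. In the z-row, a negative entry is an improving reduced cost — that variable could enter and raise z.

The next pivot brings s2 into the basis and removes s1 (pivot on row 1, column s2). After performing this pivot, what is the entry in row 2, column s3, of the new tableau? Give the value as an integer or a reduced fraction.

4/19

Pivot element is row 1, column s2: 19/4.
Normalize row 1: new (row 1, s3) = (-4)/(19/4) = -16/19.
row 2 ← row 2 − (1/4)·(new row 1): 0 − (1/4)·(-16/19) = 4/19.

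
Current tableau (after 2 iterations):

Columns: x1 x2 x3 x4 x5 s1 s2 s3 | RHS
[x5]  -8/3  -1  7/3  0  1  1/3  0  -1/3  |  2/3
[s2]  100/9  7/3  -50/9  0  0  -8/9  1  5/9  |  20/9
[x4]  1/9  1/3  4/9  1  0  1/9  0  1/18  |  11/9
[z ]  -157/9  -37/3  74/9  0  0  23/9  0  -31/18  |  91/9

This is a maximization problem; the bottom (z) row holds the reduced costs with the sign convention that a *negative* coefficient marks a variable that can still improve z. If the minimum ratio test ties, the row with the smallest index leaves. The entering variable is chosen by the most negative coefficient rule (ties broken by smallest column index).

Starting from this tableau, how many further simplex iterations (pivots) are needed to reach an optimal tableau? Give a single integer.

pivot: x1 in, s2 out → z = 68/5
pivot: x2 in, x1 out → z = 153/7
pivot: x3 in, x4 out → z = 485/13
No improving column remains; optimal.

3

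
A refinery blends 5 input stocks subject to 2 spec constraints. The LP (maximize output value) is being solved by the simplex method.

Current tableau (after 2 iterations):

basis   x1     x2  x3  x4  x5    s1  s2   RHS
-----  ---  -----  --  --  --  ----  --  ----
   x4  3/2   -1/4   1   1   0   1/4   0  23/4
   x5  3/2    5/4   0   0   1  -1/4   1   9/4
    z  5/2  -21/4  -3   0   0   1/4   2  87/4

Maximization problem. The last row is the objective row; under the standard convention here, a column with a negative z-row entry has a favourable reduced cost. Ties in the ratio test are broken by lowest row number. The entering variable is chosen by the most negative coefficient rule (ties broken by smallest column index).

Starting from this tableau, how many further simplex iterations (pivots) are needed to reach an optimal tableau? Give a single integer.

3

pivot: x2 in, x5 out → z = 156/5
pivot: x3 in, x4 out → z = 249/5
pivot: s1 in, x3 out → z = 56
No improving column remains; optimal.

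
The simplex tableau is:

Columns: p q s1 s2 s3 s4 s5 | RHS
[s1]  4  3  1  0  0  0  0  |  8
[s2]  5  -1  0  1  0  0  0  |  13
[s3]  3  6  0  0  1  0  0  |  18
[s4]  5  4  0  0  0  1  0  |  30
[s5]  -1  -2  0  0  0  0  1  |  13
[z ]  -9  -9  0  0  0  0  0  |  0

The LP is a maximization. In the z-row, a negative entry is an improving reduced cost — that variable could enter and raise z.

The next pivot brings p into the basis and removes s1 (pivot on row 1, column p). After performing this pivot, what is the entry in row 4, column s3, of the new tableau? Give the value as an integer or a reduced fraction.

0

Pivot element is row 1, column p: 4.
Normalize row 1: new (row 1, s3) = 0/4 = 0.
row 4 ← row 4 − 5·(new row 1): 0 − 5·0 = 0.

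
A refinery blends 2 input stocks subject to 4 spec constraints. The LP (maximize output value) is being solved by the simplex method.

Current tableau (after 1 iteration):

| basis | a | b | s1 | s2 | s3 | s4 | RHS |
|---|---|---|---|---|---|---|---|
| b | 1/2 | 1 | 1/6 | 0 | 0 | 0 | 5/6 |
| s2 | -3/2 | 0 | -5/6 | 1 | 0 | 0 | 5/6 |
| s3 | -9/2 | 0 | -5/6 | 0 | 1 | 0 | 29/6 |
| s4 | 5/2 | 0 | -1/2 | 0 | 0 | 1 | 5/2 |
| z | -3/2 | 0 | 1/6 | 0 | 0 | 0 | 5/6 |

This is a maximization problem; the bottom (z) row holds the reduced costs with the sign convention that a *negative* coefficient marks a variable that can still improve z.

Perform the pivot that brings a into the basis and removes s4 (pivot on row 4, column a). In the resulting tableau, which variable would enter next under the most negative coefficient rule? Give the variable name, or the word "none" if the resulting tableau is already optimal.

Pivot element 5/2. New z-row = old z-row − (-3/2)·(row 4/(5/2)).
Updated z-row coefficients: a: 0, b: 0, s1: -2/15, s2: 0, s3: 0, s4: 3/5.
The most negative is -2/15 in column s1, so s1 would enter next.

s1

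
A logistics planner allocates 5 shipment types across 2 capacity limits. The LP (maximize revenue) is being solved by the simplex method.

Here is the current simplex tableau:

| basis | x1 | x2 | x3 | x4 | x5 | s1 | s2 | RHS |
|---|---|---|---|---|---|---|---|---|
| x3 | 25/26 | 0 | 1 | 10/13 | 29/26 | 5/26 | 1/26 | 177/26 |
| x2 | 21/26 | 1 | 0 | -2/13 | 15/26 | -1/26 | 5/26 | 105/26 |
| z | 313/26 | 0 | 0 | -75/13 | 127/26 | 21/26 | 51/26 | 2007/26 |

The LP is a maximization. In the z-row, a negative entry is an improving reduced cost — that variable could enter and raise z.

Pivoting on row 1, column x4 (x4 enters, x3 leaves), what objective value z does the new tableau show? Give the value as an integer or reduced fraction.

513/4

Minimum ratio for x4: (177/26)/(10/13) = 177/20.
z changes by −(z-row coeff of x4)·ratio = −(-75/13)·(177/20) = 2655/52.
New z = 2007/26 + (2655/52) = 513/4.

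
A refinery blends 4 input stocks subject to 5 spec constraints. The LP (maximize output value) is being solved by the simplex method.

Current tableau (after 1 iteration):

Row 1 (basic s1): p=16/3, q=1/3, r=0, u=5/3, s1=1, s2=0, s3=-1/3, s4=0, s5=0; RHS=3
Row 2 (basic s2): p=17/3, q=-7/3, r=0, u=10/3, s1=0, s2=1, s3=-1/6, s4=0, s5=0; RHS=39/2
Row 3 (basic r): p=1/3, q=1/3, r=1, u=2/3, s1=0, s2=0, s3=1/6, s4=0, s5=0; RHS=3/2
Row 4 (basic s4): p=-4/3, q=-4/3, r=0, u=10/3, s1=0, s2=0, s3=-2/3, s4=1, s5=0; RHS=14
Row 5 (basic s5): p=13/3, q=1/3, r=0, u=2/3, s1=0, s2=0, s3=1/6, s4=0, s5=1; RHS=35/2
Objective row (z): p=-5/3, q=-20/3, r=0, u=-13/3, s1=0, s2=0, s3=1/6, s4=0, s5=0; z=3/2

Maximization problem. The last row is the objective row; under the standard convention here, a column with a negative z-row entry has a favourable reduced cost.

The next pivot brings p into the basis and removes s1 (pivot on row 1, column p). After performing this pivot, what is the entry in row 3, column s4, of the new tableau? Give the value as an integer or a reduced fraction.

0

Pivot element is row 1, column p: 16/3.
Normalize row 1: new (row 1, s4) = 0/(16/3) = 0.
row 3 ← row 3 − (1/3)·(new row 1): 0 − (1/3)·0 = 0.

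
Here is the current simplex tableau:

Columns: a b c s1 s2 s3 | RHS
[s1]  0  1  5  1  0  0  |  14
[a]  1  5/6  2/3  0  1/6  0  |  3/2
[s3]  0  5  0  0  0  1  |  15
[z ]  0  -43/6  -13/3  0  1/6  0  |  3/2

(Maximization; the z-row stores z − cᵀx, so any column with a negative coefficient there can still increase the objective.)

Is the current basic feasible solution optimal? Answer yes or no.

Column b has objective-row coefficient -43/6, which is negative; an improving pivot exists, so not yet optimal.

no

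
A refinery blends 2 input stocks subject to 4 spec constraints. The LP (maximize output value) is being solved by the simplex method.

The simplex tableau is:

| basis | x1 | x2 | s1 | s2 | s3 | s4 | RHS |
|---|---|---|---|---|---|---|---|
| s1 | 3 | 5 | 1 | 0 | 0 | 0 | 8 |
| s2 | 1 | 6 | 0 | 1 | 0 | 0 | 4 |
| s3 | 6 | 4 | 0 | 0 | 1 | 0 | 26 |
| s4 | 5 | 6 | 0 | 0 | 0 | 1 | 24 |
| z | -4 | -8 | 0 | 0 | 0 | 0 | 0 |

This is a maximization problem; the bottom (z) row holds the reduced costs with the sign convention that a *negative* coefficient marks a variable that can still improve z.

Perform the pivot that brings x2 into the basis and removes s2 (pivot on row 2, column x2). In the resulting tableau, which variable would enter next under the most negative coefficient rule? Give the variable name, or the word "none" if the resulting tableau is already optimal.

Pivot element 6. New z-row = old z-row − (-8)·(row 2/6).
Updated z-row coefficients: x1: -8/3, x2: 0, s1: 0, s2: 4/3, s3: 0, s4: 0.
The most negative is -8/3 in column x1, so x1 would enter next.

x1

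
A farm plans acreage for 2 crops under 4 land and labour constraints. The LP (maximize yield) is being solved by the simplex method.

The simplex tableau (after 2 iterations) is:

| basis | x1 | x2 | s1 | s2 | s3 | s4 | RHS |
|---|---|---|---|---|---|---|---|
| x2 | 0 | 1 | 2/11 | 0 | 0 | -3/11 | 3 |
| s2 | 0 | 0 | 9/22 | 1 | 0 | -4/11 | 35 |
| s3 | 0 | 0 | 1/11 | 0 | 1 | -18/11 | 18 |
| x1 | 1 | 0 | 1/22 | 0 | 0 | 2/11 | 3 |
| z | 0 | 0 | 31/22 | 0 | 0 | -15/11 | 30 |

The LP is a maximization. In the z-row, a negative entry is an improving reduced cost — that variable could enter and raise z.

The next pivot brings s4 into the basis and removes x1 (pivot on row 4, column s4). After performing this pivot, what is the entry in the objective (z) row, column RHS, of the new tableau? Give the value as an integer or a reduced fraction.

Pivot element is row 4, column s4: 2/11.
Normalize row 4: new (row 4, RHS) = 3/(2/11) = 33/2.
z-row ← z-row − (-15/11)·(new row 4): 30 − (-15/11)·(33/2) = 105/2.

105/2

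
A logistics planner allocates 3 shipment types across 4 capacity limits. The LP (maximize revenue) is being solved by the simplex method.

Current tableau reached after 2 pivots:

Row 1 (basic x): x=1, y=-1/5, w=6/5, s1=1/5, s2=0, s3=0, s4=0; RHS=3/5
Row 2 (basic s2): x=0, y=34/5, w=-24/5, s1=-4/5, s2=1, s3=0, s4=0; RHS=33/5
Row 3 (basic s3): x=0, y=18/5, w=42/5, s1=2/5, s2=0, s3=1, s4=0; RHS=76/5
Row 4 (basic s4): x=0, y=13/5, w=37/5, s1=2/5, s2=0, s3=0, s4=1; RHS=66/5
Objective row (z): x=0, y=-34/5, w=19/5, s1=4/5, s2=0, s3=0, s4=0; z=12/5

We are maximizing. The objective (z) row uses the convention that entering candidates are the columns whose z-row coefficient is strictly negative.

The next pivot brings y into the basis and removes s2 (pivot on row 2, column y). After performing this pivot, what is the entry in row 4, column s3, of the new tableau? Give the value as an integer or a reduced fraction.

Pivot element is row 2, column y: 34/5.
Normalize row 2: new (row 2, s3) = 0/(34/5) = 0.
row 4 ← row 4 − (13/5)·(new row 2): 0 − (13/5)·0 = 0.

0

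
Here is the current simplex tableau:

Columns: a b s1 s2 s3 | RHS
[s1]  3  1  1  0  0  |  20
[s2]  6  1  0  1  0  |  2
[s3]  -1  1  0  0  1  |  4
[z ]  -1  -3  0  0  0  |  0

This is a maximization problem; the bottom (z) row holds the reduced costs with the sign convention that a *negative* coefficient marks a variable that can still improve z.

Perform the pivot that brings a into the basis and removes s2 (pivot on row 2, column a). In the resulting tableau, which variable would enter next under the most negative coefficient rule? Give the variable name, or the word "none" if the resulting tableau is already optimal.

Pivot element 6. New z-row = old z-row − (-1)·(row 2/6).
Updated z-row coefficients: a: 0, b: -17/6, s1: 0, s2: 1/6, s3: 0.
The most negative is -17/6 in column b, so b would enter next.

b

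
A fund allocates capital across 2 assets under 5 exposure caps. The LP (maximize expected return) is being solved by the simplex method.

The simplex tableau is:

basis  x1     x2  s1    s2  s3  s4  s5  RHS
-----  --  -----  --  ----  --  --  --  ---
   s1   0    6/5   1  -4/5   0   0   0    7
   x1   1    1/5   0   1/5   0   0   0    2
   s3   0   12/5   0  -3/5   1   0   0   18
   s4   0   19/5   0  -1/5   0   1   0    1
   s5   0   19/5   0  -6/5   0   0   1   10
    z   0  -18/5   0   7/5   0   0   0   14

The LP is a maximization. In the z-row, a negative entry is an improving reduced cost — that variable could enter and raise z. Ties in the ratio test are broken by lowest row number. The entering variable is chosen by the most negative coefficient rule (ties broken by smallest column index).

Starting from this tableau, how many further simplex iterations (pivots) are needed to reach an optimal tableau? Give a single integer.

pivot: x2 in, s4 out → z = 284/19
No improving column remains; optimal.

1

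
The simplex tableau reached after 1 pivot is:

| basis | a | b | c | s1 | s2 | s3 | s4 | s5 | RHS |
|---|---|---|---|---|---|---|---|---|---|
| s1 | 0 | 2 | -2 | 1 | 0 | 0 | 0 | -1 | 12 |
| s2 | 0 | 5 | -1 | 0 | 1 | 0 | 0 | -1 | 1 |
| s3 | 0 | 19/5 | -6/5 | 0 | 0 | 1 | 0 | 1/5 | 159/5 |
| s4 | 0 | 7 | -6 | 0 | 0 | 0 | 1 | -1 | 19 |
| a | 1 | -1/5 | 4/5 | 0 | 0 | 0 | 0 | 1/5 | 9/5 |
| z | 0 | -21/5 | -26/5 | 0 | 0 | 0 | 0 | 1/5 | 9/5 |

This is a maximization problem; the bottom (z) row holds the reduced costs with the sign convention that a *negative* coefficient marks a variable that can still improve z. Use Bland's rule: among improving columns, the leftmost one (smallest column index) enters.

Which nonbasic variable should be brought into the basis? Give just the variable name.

Objective-row coefficients: a: 0, b: -21/5, c: -26/5, s1: 0, s2: 0, s3: 0, s4: 0, s5: 1/5.
Improving columns: b, c. Bland's rule picks the smallest column index → b.

b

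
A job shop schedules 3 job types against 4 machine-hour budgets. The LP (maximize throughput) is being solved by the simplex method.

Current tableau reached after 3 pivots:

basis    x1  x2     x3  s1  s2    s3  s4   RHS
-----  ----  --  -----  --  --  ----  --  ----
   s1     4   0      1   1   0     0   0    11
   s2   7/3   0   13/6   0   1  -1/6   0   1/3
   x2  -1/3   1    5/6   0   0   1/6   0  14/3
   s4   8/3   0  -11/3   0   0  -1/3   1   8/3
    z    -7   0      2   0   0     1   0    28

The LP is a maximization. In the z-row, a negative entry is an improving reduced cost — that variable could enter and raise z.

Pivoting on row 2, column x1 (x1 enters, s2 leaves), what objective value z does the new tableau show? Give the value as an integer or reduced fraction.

29

Minimum ratio for x1: (1/3)/(7/3) = 1/7.
z changes by −(z-row coeff of x1)·ratio = −(-7)·(1/7) = 1.
New z = 28 + 1 = 29.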